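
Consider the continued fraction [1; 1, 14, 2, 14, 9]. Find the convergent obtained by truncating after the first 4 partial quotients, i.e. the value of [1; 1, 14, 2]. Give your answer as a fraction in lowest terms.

60/31

a_0 = 1: 1/1
a_1 = 1: 2/1
a_2 = 14: 29/15
a_3 = 2: 60/31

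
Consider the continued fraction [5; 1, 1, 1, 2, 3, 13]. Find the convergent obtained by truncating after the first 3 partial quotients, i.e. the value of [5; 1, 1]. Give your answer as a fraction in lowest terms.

Start with 1.
1 + 1/(1/1) = 1 + 1/1 = 2/1
5 + 1/(2/1) = 5 + 1/2 = 11/2

11/2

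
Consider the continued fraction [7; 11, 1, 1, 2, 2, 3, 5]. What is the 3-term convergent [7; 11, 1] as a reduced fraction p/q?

85/12

Collapse the nested fraction from the inside out:
Start with 1.
11 + 1/(1/1) = 11 + 1/1 = 12/1
7 + 1/(12/1) = 7 + 1/12 = 85/12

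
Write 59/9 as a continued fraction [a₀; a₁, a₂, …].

59 ÷ 9 → quotient 6, remainder 5
9 ÷ 5 → quotient 1, remainder 4
5 ÷ 4 → quotient 1, remainder 1
4 ÷ 1 → quotient 4, remainder 0

[6; 1, 1, 4]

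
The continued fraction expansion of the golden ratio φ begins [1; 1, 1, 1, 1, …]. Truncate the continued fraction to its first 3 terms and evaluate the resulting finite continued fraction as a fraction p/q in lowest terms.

3/2

Use the convergent recurrence hₖ = aₖ·hₖ₋₁ + hₖ₋₂ (and likewise for the denominators kₖ):
a_0 = 1: 1/1
a_1 = 1: 2/1
a_2 = 1: 3/2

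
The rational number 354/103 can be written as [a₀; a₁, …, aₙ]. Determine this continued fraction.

[3; 2, 3, 2, 6]

⌊354/103⌋ = 3, remainder 45
⌊103/45⌋ = 2, remainder 13
⌊45/13⌋ = 3, remainder 6
⌊13/6⌋ = 2, remainder 1
⌊6/1⌋ = 6, remainder 0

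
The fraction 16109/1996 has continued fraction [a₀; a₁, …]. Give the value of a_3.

16109 ÷ 1996 → quotient 8, remainder 141
1996 ÷ 141 → quotient 14, remainder 22
141 ÷ 22 → quotient 6, remainder 9
22 ÷ 9 → quotient 2, remainder 4

2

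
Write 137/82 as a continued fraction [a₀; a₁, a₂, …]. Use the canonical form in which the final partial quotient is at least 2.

[1; 1, 2, 27]

Run the Euclidean algorithm, recording each quotient:
137 = 1·82 + 55, so a_0 = 1
82 = 1·55 + 27, so a_1 = 1
55 = 2·27 + 1, so a_2 = 2
27 = 27·1 + 0, so a_3 = 27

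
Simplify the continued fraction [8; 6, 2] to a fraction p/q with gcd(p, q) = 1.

106/13

Start with 2.
6 + 1/(2/1) = 6 + 1/2 = 13/2
8 + 1/(13/2) = 8 + 2/13 = 106/13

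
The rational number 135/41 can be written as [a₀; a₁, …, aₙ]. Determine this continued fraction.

[3; 3, 2, 2, 2]

135 = 3·41 + 12, so a_0 = 3
41 = 3·12 + 5, so a_1 = 3
12 = 2·5 + 2, so a_2 = 2
5 = 2·2 + 1, so a_3 = 2
2 = 2·1 + 0, so a_4 = 2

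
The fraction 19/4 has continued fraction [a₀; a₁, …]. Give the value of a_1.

Run the Euclidean algorithm, recording each quotient:
⌊19/4⌋ = 4, remainder 3
⌊4/3⌋ = 1, remainder 1

1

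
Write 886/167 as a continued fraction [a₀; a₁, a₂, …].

[5; 3, 3, 1, 1, 1, 4]

886 = 5·167 + 51, so a_0 = 5
167 = 3·51 + 14, so a_1 = 3
51 = 3·14 + 9, so a_2 = 3
14 = 1·9 + 5, so a_3 = 1
9 = 1·5 + 4, so a_4 = 1
5 = 1·4 + 1, so a_5 = 1
4 = 4·1 + 0, so a_6 = 4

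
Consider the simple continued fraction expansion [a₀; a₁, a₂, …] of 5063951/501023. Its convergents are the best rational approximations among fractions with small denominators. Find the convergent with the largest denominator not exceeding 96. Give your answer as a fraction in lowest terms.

a_0 = 10: 10/1  (≤ bound)
a_1 = 9: 91/9  (≤ bound)
a_2 = 3: 283/28  (≤ bound)
a_3 = 15: 4336/429  (> 96, stop)

283/28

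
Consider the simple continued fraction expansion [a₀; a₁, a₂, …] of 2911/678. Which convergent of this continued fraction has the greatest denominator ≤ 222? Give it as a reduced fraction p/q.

List convergents until the denominator exceeds the bound:
a_0 = 4: 4/1  (≤ bound)
a_1 = 3: 13/3  (≤ bound)
a_2 = 2: 30/7  (≤ bound)
a_3 = 2: 73/17  (≤ bound)
a_4 = 5: 395/92  (≤ bound)
a_5 = 3: 1258/293  (> 222, stop)

395/92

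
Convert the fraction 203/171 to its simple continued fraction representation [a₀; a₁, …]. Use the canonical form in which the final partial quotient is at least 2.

[1; 5, 2, 1, 10]

Apply division with remainder until the remainder is 0:
203 ÷ 171 → quotient 1, remainder 32
171 ÷ 32 → quotient 5, remainder 11
32 ÷ 11 → quotient 2, remainder 10
11 ÷ 10 → quotient 1, remainder 1
10 ÷ 1 → quotient 10, remainder 0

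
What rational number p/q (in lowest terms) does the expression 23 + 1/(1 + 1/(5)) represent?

143/6

Starting at the tail and folding back:
Start with 5.
1 + 1/(5/1) = 1 + 1/5 = 6/5
23 + 1/(6/5) = 23 + 5/6 = 143/6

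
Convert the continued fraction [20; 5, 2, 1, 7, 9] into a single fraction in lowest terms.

a_0 = 20: 20/1
a_1 = 5: 101/5
a_2 = 2: 222/11
a_3 = 1: 323/16
a_4 = 7: 2483/123
a_5 = 9: 22670/1123

22670/1123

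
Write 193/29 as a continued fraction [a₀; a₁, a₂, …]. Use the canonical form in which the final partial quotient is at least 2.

193 ÷ 29 → quotient 6, remainder 19
29 ÷ 19 → quotient 1, remainder 10
19 ÷ 10 → quotient 1, remainder 9
10 ÷ 9 → quotient 1, remainder 1
9 ÷ 1 → quotient 9, remainder 0

[6; 1, 1, 1, 9]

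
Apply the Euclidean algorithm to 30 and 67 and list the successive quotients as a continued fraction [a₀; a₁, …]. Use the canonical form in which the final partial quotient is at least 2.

[0; 2, 4, 3, 2]

Run the Euclidean algorithm, recording each quotient:
30 = 0·67 + 30, so a_0 = 0
67 = 2·30 + 7, so a_1 = 2
30 = 4·7 + 2, so a_2 = 4
7 = 3·2 + 1, so a_3 = 3
2 = 2·1 + 0, so a_4 = 2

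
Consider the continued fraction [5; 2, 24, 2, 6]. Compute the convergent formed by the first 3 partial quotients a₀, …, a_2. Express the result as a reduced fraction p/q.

Compute successive convergents:
a_0 = 5: 5/1
a_1 = 2: 11/2
a_2 = 24: 269/49

269/49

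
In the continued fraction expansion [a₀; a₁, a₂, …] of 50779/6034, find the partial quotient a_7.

50779 ÷ 6034 → quotient 8, remainder 2507
6034 ÷ 2507 → quotient 2, remainder 1020
2507 ÷ 1020 → quotient 2, remainder 467
1020 ÷ 467 → quotient 2, remainder 86
467 ÷ 86 → quotient 5, remainder 37
86 ÷ 37 → quotient 2, remainder 12
37 ÷ 12 → quotient 3, remainder 1
12 ÷ 1 → quotient 12, remainder 0

12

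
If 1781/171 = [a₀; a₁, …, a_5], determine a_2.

2

1781 ÷ 171 → quotient 10, remainder 71
171 ÷ 71 → quotient 2, remainder 29
71 ÷ 29 → quotient 2, remainder 13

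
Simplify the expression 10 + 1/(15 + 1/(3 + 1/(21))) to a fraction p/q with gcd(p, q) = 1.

9874/981

Use the convergent recurrence hₖ = aₖ·hₖ₋₁ + hₖ₋₂ (and likewise for the denominators kₖ):
a_0 = 10: 10/1
a_1 = 15: 151/15
a_2 = 3: 463/46
a_3 = 21: 9874/981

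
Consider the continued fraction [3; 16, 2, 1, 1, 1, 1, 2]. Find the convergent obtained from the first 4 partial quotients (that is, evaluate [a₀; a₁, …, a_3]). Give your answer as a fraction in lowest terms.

150/49

a_0 = 3: 3/1
a_1 = 16: 49/16
a_2 = 2: 101/33
a_3 = 1: 150/49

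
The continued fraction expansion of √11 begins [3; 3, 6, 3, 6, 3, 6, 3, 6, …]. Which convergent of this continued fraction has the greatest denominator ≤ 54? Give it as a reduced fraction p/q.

63/19

List convergents until the denominator exceeds the bound:
a_0 = 3: 3/1  (≤ bound)
a_1 = 3: 10/3  (≤ bound)
a_2 = 6: 63/19  (≤ bound)
a_3 = 3: 199/60  (> 54, stop)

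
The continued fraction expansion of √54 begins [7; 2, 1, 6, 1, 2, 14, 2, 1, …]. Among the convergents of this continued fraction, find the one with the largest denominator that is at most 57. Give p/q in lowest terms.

169/23

a_0 = 7: 7/1  (≤ bound)
a_1 = 2: 15/2  (≤ bound)
a_2 = 1: 22/3  (≤ bound)
a_3 = 6: 147/20  (≤ bound)
a_4 = 1: 169/23  (≤ bound)
a_5 = 2: 485/66  (> 57, stop)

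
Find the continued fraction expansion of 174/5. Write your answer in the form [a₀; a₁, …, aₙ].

Run the Euclidean algorithm, recording each quotient:
⌊174/5⌋ = 34, remainder 4
⌊5/4⌋ = 1, remainder 1
⌊4/1⌋ = 4, remainder 0

[34; 1, 4]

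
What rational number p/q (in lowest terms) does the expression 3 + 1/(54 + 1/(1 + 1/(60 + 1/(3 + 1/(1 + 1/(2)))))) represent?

a_0 = 3: 3/1
a_1 = 54: 163/54
a_2 = 1: 166/55
a_3 = 60: 10123/3354
a_4 = 3: 30535/10117
a_5 = 1: 40658/13471
a_6 = 2: 111851/37059

111851/37059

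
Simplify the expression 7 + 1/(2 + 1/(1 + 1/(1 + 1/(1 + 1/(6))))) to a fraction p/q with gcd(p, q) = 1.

391/53

a_0 = 7: 7/1
a_1 = 2: 15/2
a_2 = 1: 22/3
a_3 = 1: 37/5
a_4 = 1: 59/8
a_5 = 6: 391/53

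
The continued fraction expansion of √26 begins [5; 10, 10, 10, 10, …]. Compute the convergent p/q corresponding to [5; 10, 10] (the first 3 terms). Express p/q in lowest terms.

Start with 10.
10 + 1/(10/1) = 10 + 1/10 = 101/10
5 + 1/(101/10) = 5 + 10/101 = 515/101

515/101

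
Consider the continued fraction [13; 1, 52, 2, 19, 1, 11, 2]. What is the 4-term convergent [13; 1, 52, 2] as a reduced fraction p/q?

1496/107

Use the convergent recurrence hₖ = aₖ·hₖ₋₁ + hₖ₋₂ (and likewise for the denominators kₖ):
a_0 = 13: 13/1
a_1 = 1: 14/1
a_2 = 52: 741/53
a_3 = 2: 1496/107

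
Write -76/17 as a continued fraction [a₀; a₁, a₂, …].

-76 ÷ 17 → quotient -5, remainder 9
17 ÷ 9 → quotient 1, remainder 8
9 ÷ 8 → quotient 1, remainder 1
8 ÷ 1 → quotient 8, remainder 0

[-5; 1, 1, 8]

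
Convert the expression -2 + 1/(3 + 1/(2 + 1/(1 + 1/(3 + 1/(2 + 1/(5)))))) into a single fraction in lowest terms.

Start with 5.
2 + 1/(5/1) = 2 + 1/5 = 11/5
3 + 1/(11/5) = 3 + 5/11 = 38/11
1 + 1/(38/11) = 1 + 11/38 = 49/38
2 + 1/(49/38) = 2 + 38/49 = 136/49
3 + 1/(136/49) = 3 + 49/136 = 457/136
-2 + 1/(457/136) = -2 + 136/457 = -778/457

-778/457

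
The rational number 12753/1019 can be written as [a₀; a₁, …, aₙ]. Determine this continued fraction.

⌊12753/1019⌋ = 12, remainder 525
⌊1019/525⌋ = 1, remainder 494
⌊525/494⌋ = 1, remainder 31
⌊494/31⌋ = 15, remainder 29
⌊31/29⌋ = 1, remainder 2
⌊29/2⌋ = 14, remainder 1
⌊2/1⌋ = 2, remainder 0

[12; 1, 1, 15, 1, 14, 2]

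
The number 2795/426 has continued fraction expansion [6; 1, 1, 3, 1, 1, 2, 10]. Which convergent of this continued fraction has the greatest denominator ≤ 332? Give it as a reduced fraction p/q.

269/41

a_0 = 6: 6/1  (≤ bound)
a_1 = 1: 7/1  (≤ bound)
a_2 = 1: 13/2  (≤ bound)
a_3 = 3: 46/7  (≤ bound)
a_4 = 1: 59/9  (≤ bound)
a_5 = 1: 105/16  (≤ bound)
a_6 = 2: 269/41  (≤ bound)
a_7 = 10: 2795/426  (> 332, stop)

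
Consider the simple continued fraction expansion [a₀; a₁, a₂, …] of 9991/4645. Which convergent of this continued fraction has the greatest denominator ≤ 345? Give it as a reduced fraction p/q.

114/53

List convergents until the denominator exceeds the bound:
a_0 = 2: 2/1  (≤ bound)
a_1 = 6: 13/6  (≤ bound)
a_2 = 1: 15/7  (≤ bound)
a_3 = 1: 28/13  (≤ bound)
a_4 = 1: 43/20  (≤ bound)
a_5 = 2: 114/53  (≤ bound)
a_6 = 12: 1411/656  (> 345, stop)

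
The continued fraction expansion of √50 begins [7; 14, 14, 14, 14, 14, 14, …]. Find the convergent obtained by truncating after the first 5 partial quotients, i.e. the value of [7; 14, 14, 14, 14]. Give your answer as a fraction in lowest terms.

275807/39005

Start with 14.
14 + 1/(14/1) = 14 + 1/14 = 197/14
14 + 1/(197/14) = 14 + 14/197 = 2772/197
14 + 1/(2772/197) = 14 + 197/2772 = 39005/2772
7 + 1/(39005/2772) = 7 + 2772/39005 = 275807/39005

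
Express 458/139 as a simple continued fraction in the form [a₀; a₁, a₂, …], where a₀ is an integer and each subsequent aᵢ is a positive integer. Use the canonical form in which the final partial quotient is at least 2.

[3; 3, 2, 1, 1, 3, 2]

Apply division with remainder until the remainder is 0:
458 ÷ 139 → quotient 3, remainder 41
139 ÷ 41 → quotient 3, remainder 16
41 ÷ 16 → quotient 2, remainder 9
16 ÷ 9 → quotient 1, remainder 7
9 ÷ 7 → quotient 1, remainder 2
7 ÷ 2 → quotient 3, remainder 1
2 ÷ 1 → quotient 2, remainder 0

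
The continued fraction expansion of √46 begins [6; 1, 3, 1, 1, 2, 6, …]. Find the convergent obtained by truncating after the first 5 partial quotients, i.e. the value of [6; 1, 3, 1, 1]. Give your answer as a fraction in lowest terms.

61/9

Starting at the tail and folding back:
Start with 1.
1 + 1/(1/1) = 1 + 1/1 = 2/1
3 + 1/(2/1) = 3 + 1/2 = 7/2
1 + 1/(7/2) = 1 + 2/7 = 9/7
6 + 1/(9/7) = 6 + 7/9 = 61/9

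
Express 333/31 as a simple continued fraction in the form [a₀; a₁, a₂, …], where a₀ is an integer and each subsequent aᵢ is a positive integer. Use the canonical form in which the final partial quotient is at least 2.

[10; 1, 2, 1, 7]

Repeatedly divide and take the remainder:
⌊333/31⌋ = 10, remainder 23
⌊31/23⌋ = 1, remainder 8
⌊23/8⌋ = 2, remainder 7
⌊8/7⌋ = 1, remainder 1
⌊7/1⌋ = 7, remainder 0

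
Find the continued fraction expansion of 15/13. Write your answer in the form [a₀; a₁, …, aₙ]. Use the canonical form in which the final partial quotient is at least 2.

[1; 6, 2]

15 ÷ 13 → quotient 1, remainder 2
13 ÷ 2 → quotient 6, remainder 1
2 ÷ 1 → quotient 2, remainder 0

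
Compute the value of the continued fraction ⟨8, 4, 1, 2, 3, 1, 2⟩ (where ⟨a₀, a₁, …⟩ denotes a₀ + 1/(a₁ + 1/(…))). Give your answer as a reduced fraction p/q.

1388/169

Compute successive convergents:
a_0 = 8: 8/1
a_1 = 4: 33/4
a_2 = 1: 41/5
a_3 = 2: 115/14
a_4 = 3: 386/47
a_5 = 1: 501/61
a_6 = 2: 1388/169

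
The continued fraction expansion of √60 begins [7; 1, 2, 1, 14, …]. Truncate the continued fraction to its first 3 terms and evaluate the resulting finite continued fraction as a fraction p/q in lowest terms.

23/3

Start with 2.
1 + 1/(2/1) = 1 + 1/2 = 3/2
7 + 1/(3/2) = 7 + 2/3 = 23/3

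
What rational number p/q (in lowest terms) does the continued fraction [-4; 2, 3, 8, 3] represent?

-646/181

Build up convergents one term at a time:
a_0 = -4: -4/1
a_1 = 2: -7/2
a_2 = 3: -25/7
a_3 = 8: -207/58
a_4 = 3: -646/181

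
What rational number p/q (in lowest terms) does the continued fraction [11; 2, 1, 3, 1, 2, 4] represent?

Start with 4.
2 + 1/(4/1) = 2 + 1/4 = 9/4
1 + 1/(9/4) = 1 + 4/9 = 13/9
3 + 1/(13/9) = 3 + 9/13 = 48/13
1 + 1/(48/13) = 1 + 13/48 = 61/48
2 + 1/(61/48) = 2 + 48/61 = 170/61
11 + 1/(170/61) = 11 + 61/170 = 1931/170

1931/170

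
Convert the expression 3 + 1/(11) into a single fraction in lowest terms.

34/11

Use the convergent recurrence hₖ = aₖ·hₖ₋₁ + hₖ₋₂ (and likewise for the denominators kₖ):
a_0 = 3: 3/1
a_1 = 11: 34/11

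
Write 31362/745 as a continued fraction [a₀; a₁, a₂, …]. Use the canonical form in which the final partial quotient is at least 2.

31362 ÷ 745 → quotient 42, remainder 72
745 ÷ 72 → quotient 10, remainder 25
72 ÷ 25 → quotient 2, remainder 22
25 ÷ 22 → quotient 1, remainder 3
22 ÷ 3 → quotient 7, remainder 1
3 ÷ 1 → quotient 3, remainder 0

[42; 10, 2, 1, 7, 3]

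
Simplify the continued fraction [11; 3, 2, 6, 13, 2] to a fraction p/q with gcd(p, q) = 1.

13874/1229

a_0 = 11: 11/1
a_1 = 3: 34/3
a_2 = 2: 79/7
a_3 = 6: 508/45
a_4 = 13: 6683/592
a_5 = 2: 13874/1229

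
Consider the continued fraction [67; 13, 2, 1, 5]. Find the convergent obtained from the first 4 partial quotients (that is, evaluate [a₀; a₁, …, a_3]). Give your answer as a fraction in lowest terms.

2683/40

Starting at the tail and folding back:
Start with 1.
2 + 1/(1/1) = 2 + 1/1 = 3/1
13 + 1/(3/1) = 13 + 1/3 = 40/3
67 + 1/(40/3) = 67 + 3/40 = 2683/40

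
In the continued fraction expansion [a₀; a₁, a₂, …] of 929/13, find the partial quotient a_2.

929 = 71·13 + 6, so a_0 = 71
13 = 2·6 + 1, so a_1 = 2
6 = 6·1 + 0, so a_2 = 6

6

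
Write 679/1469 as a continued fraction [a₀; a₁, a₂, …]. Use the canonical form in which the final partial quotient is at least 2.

Repeatedly divide and take the remainder:
679 ÷ 1469 → quotient 0, remainder 679
1469 ÷ 679 → quotient 2, remainder 111
679 ÷ 111 → quotient 6, remainder 13
111 ÷ 13 → quotient 8, remainder 7
13 ÷ 7 → quotient 1, remainder 6
7 ÷ 6 → quotient 1, remainder 1
6 ÷ 1 → quotient 6, remainder 0

[0; 2, 6, 8, 1, 1, 6]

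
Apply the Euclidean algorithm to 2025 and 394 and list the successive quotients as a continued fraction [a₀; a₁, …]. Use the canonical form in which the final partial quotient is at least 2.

Apply division with remainder until the remainder is 0:
2025 = 5·394 + 55, so a_0 = 5
394 = 7·55 + 9, so a_1 = 7
55 = 6·9 + 1, so a_2 = 6
9 = 9·1 + 0, so a_3 = 9

[5; 7, 6, 9]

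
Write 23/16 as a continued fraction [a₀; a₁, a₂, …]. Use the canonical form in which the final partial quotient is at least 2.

[1; 2, 3, 2]

23 = 1·16 + 7, so a_0 = 1
16 = 2·7 + 2, so a_1 = 2
7 = 3·2 + 1, so a_2 = 3
2 = 2·1 + 0, so a_3 = 2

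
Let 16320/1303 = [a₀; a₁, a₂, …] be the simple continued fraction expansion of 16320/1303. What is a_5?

Apply division with remainder until the remainder is 0:
16320 ÷ 1303 → quotient 12, remainder 684
1303 ÷ 684 → quotient 1, remainder 619
684 ÷ 619 → quotient 1, remainder 65
619 ÷ 65 → quotient 9, remainder 34
65 ÷ 34 → quotient 1, remainder 31
34 ÷ 31 → quotient 1, remainder 3

1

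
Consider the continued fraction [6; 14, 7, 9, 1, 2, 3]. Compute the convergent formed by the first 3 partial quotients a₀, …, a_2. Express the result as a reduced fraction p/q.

601/99

a_0 = 6: 6/1
a_1 = 14: 85/14
a_2 = 7: 601/99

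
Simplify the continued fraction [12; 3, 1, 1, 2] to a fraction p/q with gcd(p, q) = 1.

221/18

Start with 2.
1 + 1/(2/1) = 1 + 1/2 = 3/2
1 + 1/(3/2) = 1 + 2/3 = 5/3
3 + 1/(5/3) = 3 + 3/5 = 18/5
12 + 1/(18/5) = 12 + 5/18 = 221/18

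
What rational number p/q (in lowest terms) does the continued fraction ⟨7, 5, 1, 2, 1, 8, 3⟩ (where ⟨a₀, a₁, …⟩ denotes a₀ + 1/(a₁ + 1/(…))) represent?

Start with 3.
8 + 1/(3/1) = 8 + 1/3 = 25/3
1 + 1/(25/3) = 1 + 3/25 = 28/25
2 + 1/(28/25) = 2 + 25/28 = 81/28
1 + 1/(81/28) = 1 + 28/81 = 109/81
5 + 1/(109/81) = 5 + 81/109 = 626/109
7 + 1/(626/109) = 7 + 109/626 = 4491/626

4491/626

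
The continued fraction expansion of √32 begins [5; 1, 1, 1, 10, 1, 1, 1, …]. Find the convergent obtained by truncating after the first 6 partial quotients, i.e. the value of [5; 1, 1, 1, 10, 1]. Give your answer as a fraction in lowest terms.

198/35

Starting at the tail and folding back:
Start with 1.
10 + 1/(1/1) = 10 + 1/1 = 11/1
1 + 1/(11/1) = 1 + 1/11 = 12/11
1 + 1/(12/11) = 1 + 11/12 = 23/12
1 + 1/(23/12) = 1 + 12/23 = 35/23
5 + 1/(35/23) = 5 + 23/35 = 198/35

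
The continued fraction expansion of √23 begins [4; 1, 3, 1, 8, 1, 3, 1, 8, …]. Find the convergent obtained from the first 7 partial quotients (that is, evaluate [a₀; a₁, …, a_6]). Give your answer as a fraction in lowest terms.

Use the convergent recurrence hₖ = aₖ·hₖ₋₁ + hₖ₋₂ (and likewise for the denominators kₖ):
a_0 = 4: 4/1
a_1 = 1: 5/1
a_2 = 3: 19/4
a_3 = 1: 24/5
a_4 = 8: 211/44
a_5 = 1: 235/49
a_6 = 3: 916/191

916/191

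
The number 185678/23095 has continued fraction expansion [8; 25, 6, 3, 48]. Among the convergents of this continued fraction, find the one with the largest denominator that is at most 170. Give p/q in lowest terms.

a_0 = 8: 8/1  (≤ bound)
a_1 = 25: 201/25  (≤ bound)
a_2 = 6: 1214/151  (≤ bound)
a_3 = 3: 3843/478  (> 170, stop)

1214/151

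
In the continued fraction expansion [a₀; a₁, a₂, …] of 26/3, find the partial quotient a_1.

1

26 ÷ 3 → quotient 8, remainder 2
3 ÷ 2 → quotient 1, remainder 1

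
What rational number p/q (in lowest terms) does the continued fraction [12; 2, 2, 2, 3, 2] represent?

1167/94

Collapse the nested fraction from the inside out:
Start with 2.
3 + 1/(2/1) = 3 + 1/2 = 7/2
2 + 1/(7/2) = 2 + 2/7 = 16/7
2 + 1/(16/7) = 2 + 7/16 = 39/16
2 + 1/(39/16) = 2 + 16/39 = 94/39
12 + 1/(94/39) = 12 + 39/94 = 1167/94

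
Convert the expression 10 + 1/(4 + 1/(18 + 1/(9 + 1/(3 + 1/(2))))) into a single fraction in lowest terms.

Compute successive convergents:
a_0 = 10: 10/1
a_1 = 4: 41/4
a_2 = 18: 748/73
a_3 = 9: 6773/661
a_4 = 3: 21067/2056
a_5 = 2: 48907/4773

48907/4773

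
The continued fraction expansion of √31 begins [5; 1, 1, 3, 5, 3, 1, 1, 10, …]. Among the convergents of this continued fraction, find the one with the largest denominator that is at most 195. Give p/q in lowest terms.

a_0 = 5: 5/1  (≤ bound)
a_1 = 1: 6/1  (≤ bound)
a_2 = 1: 11/2  (≤ bound)
a_3 = 3: 39/7  (≤ bound)
a_4 = 5: 206/37  (≤ bound)
a_5 = 3: 657/118  (≤ bound)
a_6 = 1: 863/155  (≤ bound)
a_7 = 1: 1520/273  (> 195, stop)

863/155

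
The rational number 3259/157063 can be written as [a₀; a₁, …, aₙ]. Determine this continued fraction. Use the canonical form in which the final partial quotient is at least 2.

[0; 48, 5, 6, 14, 1, 6]

3259 ÷ 157063 → quotient 0, remainder 3259
157063 ÷ 3259 → quotient 48, remainder 631
3259 ÷ 631 → quotient 5, remainder 104
631 ÷ 104 → quotient 6, remainder 7
104 ÷ 7 → quotient 14, remainder 6
7 ÷ 6 → quotient 1, remainder 1
6 ÷ 1 → quotient 6, remainder 0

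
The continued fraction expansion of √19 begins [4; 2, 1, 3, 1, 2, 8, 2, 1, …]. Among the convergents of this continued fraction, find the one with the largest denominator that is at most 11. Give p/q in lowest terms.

List convergents until the denominator exceeds the bound:
a_0 = 4: 4/1  (≤ bound)
a_1 = 2: 9/2  (≤ bound)
a_2 = 1: 13/3  (≤ bound)
a_3 = 3: 48/11  (≤ bound)
a_4 = 1: 61/14  (> 11, stop)

48/11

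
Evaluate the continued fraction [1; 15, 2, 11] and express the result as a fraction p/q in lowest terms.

a_0 = 1: 1/1
a_1 = 15: 16/15
a_2 = 2: 33/31
a_3 = 11: 379/356

379/356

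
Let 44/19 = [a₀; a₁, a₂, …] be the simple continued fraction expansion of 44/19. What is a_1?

44 ÷ 19 → quotient 2, remainder 6
19 ÷ 6 → quotient 3, remainder 1

3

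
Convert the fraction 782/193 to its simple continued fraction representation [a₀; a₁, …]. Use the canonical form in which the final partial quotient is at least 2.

[4; 19, 3, 3]

782 = 4·193 + 10, so a_0 = 4
193 = 19·10 + 3, so a_1 = 19
10 = 3·3 + 1, so a_2 = 3
3 = 3·1 + 0, so a_3 = 3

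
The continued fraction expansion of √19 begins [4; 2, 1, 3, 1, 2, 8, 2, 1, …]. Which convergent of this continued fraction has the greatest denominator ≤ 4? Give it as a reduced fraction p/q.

a_0 = 4: 4/1  (≤ bound)
a_1 = 2: 9/2  (≤ bound)
a_2 = 1: 13/3  (≤ bound)
a_3 = 3: 48/11  (> 4, stop)

13/3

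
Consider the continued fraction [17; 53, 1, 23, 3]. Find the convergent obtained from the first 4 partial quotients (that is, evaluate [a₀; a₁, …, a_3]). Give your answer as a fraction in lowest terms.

22039/1295

Start with 23.
1 + 1/(23/1) = 1 + 1/23 = 24/23
53 + 1/(24/23) = 53 + 23/24 = 1295/24
17 + 1/(1295/24) = 17 + 24/1295 = 22039/1295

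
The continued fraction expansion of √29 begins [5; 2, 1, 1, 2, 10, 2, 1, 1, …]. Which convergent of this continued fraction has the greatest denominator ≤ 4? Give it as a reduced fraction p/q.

16/3

a_0 = 5: 5/1  (≤ bound)
a_1 = 2: 11/2  (≤ bound)
a_2 = 1: 16/3  (≤ bound)
a_3 = 1: 27/5  (> 4, stop)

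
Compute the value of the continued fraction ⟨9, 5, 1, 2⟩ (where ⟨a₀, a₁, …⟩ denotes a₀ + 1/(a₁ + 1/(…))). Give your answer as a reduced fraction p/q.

Start with 2.
1 + 1/(2/1) = 1 + 1/2 = 3/2
5 + 1/(3/2) = 5 + 2/3 = 17/3
9 + 1/(17/3) = 9 + 3/17 = 156/17

156/17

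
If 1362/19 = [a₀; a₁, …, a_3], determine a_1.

1

⌊1362/19⌋ = 71, remainder 13
⌊19/13⌋ = 1, remainder 6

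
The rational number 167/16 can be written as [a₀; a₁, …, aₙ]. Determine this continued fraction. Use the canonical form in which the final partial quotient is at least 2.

[10; 2, 3, 2]

167 = 10·16 + 7, so a_0 = 10
16 = 2·7 + 2, so a_1 = 2
7 = 3·2 + 1, so a_2 = 3
2 = 2·1 + 0, so a_3 = 2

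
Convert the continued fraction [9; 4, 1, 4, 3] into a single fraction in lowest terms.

Start with 3.
4 + 1/(3/1) = 4 + 1/3 = 13/3
1 + 1/(13/3) = 1 + 3/13 = 16/13
4 + 1/(16/13) = 4 + 13/16 = 77/16
9 + 1/(77/16) = 9 + 16/77 = 709/77

709/77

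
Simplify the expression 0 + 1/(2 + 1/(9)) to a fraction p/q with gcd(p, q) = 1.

9/19

Start with 9.
2 + 1/(9/1) = 2 + 1/9 = 19/9
0 + 1/(19/9) = 0 + 9/19 = 9/19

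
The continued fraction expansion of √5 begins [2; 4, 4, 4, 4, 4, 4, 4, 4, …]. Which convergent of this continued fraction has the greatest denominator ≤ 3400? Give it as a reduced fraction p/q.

2889/1292

a_0 = 2: 2/1  (≤ bound)
a_1 = 4: 9/4  (≤ bound)
a_2 = 4: 38/17  (≤ bound)
a_3 = 4: 161/72  (≤ bound)
a_4 = 4: 682/305  (≤ bound)
a_5 = 4: 2889/1292  (≤ bound)
a_6 = 4: 12238/5473  (> 3400, stop)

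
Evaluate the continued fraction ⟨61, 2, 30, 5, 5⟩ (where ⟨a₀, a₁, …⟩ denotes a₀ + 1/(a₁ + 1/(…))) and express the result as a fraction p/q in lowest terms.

98141/1596

Start with 5.
5 + 1/(5/1) = 5 + 1/5 = 26/5
30 + 1/(26/5) = 30 + 5/26 = 785/26
2 + 1/(785/26) = 2 + 26/785 = 1596/785
61 + 1/(1596/785) = 61 + 785/1596 = 98141/1596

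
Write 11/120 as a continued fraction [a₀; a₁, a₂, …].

Run the Euclidean algorithm, recording each quotient:
11 ÷ 120 → quotient 0, remainder 11
120 ÷ 11 → quotient 10, remainder 10
11 ÷ 10 → quotient 1, remainder 1
10 ÷ 1 → quotient 10, remainder 0

[0; 10, 1, 10]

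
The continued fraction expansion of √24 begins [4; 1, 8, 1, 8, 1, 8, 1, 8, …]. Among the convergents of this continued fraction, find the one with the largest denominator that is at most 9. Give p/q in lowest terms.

44/9

a_0 = 4: 4/1  (≤ bound)
a_1 = 1: 5/1  (≤ bound)
a_2 = 8: 44/9  (≤ bound)
a_3 = 1: 49/10  (> 9, stop)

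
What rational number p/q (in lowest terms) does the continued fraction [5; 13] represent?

66/13

a_0 = 5: 5/1
a_1 = 13: 66/13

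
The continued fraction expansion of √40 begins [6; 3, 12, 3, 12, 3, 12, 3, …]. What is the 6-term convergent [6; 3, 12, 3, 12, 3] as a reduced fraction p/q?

27379/4329

Start with 3.
12 + 1/(3/1) = 12 + 1/3 = 37/3
3 + 1/(37/3) = 3 + 3/37 = 114/37
12 + 1/(114/37) = 12 + 37/114 = 1405/114
3 + 1/(1405/114) = 3 + 114/1405 = 4329/1405
6 + 1/(4329/1405) = 6 + 1405/4329 = 27379/4329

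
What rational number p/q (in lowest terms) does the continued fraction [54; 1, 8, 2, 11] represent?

Start with 11.
2 + 1/(11/1) = 2 + 1/11 = 23/11
8 + 1/(23/11) = 8 + 11/23 = 195/23
1 + 1/(195/23) = 1 + 23/195 = 218/195
54 + 1/(218/195) = 54 + 195/218 = 11967/218

11967/218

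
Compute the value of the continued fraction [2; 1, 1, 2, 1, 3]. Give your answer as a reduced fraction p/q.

Collapse the nested fraction from the inside out:
Start with 3.
1 + 1/(3/1) = 1 + 1/3 = 4/3
2 + 1/(4/3) = 2 + 3/4 = 11/4
1 + 1/(11/4) = 1 + 4/11 = 15/11
1 + 1/(15/11) = 1 + 11/15 = 26/15
2 + 1/(26/15) = 2 + 15/26 = 67/26

67/26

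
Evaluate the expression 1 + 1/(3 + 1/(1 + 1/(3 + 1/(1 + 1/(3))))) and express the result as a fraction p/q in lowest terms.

a_0 = 1: 1/1
a_1 = 3: 4/3
a_2 = 1: 5/4
a_3 = 3: 19/15
a_4 = 1: 24/19
a_5 = 3: 91/72

91/72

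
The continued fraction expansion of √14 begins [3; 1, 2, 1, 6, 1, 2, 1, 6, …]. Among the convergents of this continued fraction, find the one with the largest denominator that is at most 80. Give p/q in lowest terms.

116/31

List convergents until the denominator exceeds the bound:
a_0 = 3: 3/1  (≤ bound)
a_1 = 1: 4/1  (≤ bound)
a_2 = 2: 11/3  (≤ bound)
a_3 = 1: 15/4  (≤ bound)
a_4 = 6: 101/27  (≤ bound)
a_5 = 1: 116/31  (≤ bound)
a_6 = 2: 333/89  (> 80, stop)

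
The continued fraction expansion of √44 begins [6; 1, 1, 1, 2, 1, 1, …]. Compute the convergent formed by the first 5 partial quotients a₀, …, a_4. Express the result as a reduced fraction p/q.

53/8

Collapse the nested fraction from the inside out:
Start with 2.
1 + 1/(2/1) = 1 + 1/2 = 3/2
1 + 1/(3/2) = 1 + 2/3 = 5/3
1 + 1/(5/3) = 1 + 3/5 = 8/5
6 + 1/(8/5) = 6 + 5/8 = 53/8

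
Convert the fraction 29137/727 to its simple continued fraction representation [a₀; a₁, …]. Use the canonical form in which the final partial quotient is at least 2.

[40; 12, 1, 3, 14]

29137 ÷ 727 → quotient 40, remainder 57
727 ÷ 57 → quotient 12, remainder 43
57 ÷ 43 → quotient 1, remainder 14
43 ÷ 14 → quotient 3, remainder 1
14 ÷ 1 → quotient 14, remainder 0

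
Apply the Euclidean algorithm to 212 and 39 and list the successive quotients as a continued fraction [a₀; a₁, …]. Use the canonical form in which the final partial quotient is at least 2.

[5; 2, 3, 2, 2]

212 = 5·39 + 17, so a_0 = 5
39 = 2·17 + 5, so a_1 = 2
17 = 3·5 + 2, so a_2 = 3
5 = 2·2 + 1, so a_3 = 2
2 = 2·1 + 0, so a_4 = 2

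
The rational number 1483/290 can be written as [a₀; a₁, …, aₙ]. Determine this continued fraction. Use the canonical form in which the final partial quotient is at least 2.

[5; 8, 1, 3, 1, 2, 2]

Repeatedly divide and take the remainder:
⌊1483/290⌋ = 5, remainder 33
⌊290/33⌋ = 8, remainder 26
⌊33/26⌋ = 1, remainder 7
⌊26/7⌋ = 3, remainder 5
⌊7/5⌋ = 1, remainder 2
⌊5/2⌋ = 2, remainder 1
⌊2/1⌋ = 2, remainder 0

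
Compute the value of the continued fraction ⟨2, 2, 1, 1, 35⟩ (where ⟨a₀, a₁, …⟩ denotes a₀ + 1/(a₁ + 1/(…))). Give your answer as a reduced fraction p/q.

427/178

a_0 = 2: 2/1
a_1 = 2: 5/2
a_2 = 1: 7/3
a_3 = 1: 12/5
a_4 = 35: 427/178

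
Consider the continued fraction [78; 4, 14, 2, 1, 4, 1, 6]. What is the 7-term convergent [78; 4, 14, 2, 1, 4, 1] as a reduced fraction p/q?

Collapse the nested fraction from the inside out:
Start with 1.
4 + 1/(1/1) = 4 + 1/1 = 5/1
1 + 1/(5/1) = 1 + 1/5 = 6/5
2 + 1/(6/5) = 2 + 5/6 = 17/6
14 + 1/(17/6) = 14 + 6/17 = 244/17
4 + 1/(244/17) = 4 + 17/244 = 993/244
78 + 1/(993/244) = 78 + 244/993 = 77698/993

77698/993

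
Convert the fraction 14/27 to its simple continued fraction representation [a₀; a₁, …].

14 = 0·27 + 14, so a_0 = 0
27 = 1·14 + 13, so a_1 = 1
14 = 1·13 + 1, so a_2 = 1
13 = 13·1 + 0, so a_3 = 13

[0; 1, 1, 13]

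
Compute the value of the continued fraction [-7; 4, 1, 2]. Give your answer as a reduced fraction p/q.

a_0 = -7: -7/1
a_1 = 4: -27/4
a_2 = 1: -34/5
a_3 = 2: -95/14

-95/14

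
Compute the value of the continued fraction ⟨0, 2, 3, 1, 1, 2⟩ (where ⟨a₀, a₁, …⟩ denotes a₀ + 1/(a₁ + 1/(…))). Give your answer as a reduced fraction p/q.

18/41

Use the convergent recurrence hₖ = aₖ·hₖ₋₁ + hₖ₋₂ (and likewise for the denominators kₖ):
a_0 = 0: 0/1
a_1 = 2: 1/2
a_2 = 3: 3/7
a_3 = 1: 4/9
a_4 = 1: 7/16
a_5 = 2: 18/41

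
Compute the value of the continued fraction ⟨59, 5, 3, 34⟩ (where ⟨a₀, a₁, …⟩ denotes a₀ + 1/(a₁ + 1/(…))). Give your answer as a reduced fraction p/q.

32494/549

Compute successive convergents:
a_0 = 59: 59/1
a_1 = 5: 296/5
a_2 = 3: 947/16
a_3 = 34: 32494/549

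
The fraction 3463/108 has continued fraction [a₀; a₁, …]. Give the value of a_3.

3463 = 32·108 + 7, so a_0 = 32
108 = 15·7 + 3, so a_1 = 15
7 = 2·3 + 1, so a_2 = 2
3 = 3·1 + 0, so a_3 = 3

3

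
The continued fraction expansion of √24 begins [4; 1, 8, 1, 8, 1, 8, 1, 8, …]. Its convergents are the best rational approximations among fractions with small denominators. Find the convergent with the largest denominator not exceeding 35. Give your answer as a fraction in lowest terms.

49/10

List convergents until the denominator exceeds the bound:
a_0 = 4: 4/1  (≤ bound)
a_1 = 1: 5/1  (≤ bound)
a_2 = 8: 44/9  (≤ bound)
a_3 = 1: 49/10  (≤ bound)
a_4 = 8: 436/89  (> 35, stop)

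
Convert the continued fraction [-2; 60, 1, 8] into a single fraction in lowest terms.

-1087/548

a_0 = -2: -2/1
a_1 = 60: -119/60
a_2 = 1: -121/61
a_3 = 8: -1087/548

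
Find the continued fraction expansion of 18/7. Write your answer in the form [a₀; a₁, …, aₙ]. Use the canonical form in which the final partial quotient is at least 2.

Repeatedly divide and take the remainder:
18 ÷ 7 → quotient 2, remainder 4
7 ÷ 4 → quotient 1, remainder 3
4 ÷ 3 → quotient 1, remainder 1
3 ÷ 1 → quotient 3, remainder 0

[2; 1, 1, 3]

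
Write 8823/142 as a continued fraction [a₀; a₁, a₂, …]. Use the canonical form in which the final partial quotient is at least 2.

[62; 7, 2, 9]

⌊8823/142⌋ = 62, remainder 19
⌊142/19⌋ = 7, remainder 9
⌊19/9⌋ = 2, remainder 1
⌊9/1⌋ = 9, remainder 0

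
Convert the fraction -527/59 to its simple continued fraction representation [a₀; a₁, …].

[-9; 14, 1, 3]

⌊-527/59⌋ = -9, remainder 4
⌊59/4⌋ = 14, remainder 3
⌊4/3⌋ = 1, remainder 1
⌊3/1⌋ = 3, remainder 0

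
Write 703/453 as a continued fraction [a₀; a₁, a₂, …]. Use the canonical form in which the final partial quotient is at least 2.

Apply division with remainder until the remainder is 0:
⌊703/453⌋ = 1, remainder 250
⌊453/250⌋ = 1, remainder 203
⌊250/203⌋ = 1, remainder 47
⌊203/47⌋ = 4, remainder 15
⌊47/15⌋ = 3, remainder 2
⌊15/2⌋ = 7, remainder 1
⌊2/1⌋ = 2, remainder 0

[1; 1, 1, 4, 3, 7, 2]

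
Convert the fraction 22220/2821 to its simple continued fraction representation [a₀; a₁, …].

Apply division with remainder until the remainder is 0:
22220 ÷ 2821 → quotient 7, remainder 2473
2821 ÷ 2473 → quotient 1, remainder 348
2473 ÷ 348 → quotient 7, remainder 37
348 ÷ 37 → quotient 9, remainder 15
37 ÷ 15 → quotient 2, remainder 7
15 ÷ 7 → quotient 2, remainder 1
7 ÷ 1 → quotient 7, remainder 0

[7; 1, 7, 9, 2, 2, 7]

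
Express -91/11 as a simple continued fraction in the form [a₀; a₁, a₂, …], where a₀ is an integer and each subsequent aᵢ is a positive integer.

[-9; 1, 2, 1, 2]

-91 = -9·11 + 8, so a_0 = -9
11 = 1·8 + 3, so a_1 = 1
8 = 2·3 + 2, so a_2 = 2
3 = 1·2 + 1, so a_3 = 1
2 = 2·1 + 0, so a_4 = 2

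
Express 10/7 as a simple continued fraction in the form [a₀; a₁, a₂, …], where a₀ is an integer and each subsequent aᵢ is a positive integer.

[1; 2, 3]

Repeatedly divide and take the remainder:
⌊10/7⌋ = 1, remainder 3
⌊7/3⌋ = 2, remainder 1
⌊3/1⌋ = 3, remainder 0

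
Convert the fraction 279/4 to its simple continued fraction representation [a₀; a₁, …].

Run the Euclidean algorithm, recording each quotient:
⌊279/4⌋ = 69, remainder 3
⌊4/3⌋ = 1, remainder 1
⌊3/1⌋ = 3, remainder 0

[69; 1, 3]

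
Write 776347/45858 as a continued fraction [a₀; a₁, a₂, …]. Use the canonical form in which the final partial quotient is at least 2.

Apply division with remainder until the remainder is 0:
⌊776347/45858⌋ = 16, remainder 42619
⌊45858/42619⌋ = 1, remainder 3239
⌊42619/3239⌋ = 13, remainder 512
⌊3239/512⌋ = 6, remainder 167
⌊512/167⌋ = 3, remainder 11
⌊167/11⌋ = 15, remainder 2
⌊11/2⌋ = 5, remainder 1
⌊2/1⌋ = 2, remainder 0

[16; 1, 13, 6, 3, 15, 5, 2]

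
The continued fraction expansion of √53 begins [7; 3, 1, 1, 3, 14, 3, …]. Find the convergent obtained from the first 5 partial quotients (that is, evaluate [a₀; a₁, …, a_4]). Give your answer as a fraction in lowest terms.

a_0 = 7: 7/1
a_1 = 3: 22/3
a_2 = 1: 29/4
a_3 = 1: 51/7
a_4 = 3: 182/25

182/25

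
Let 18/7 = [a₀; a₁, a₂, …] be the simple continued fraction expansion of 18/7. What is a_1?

18 ÷ 7 → quotient 2, remainder 4
7 ÷ 4 → quotient 1, remainder 3

1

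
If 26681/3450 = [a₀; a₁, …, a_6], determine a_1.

Apply division with remainder until the remainder is 0:
⌊26681/3450⌋ = 7, remainder 2531
⌊3450/2531⌋ = 1, remainder 919

1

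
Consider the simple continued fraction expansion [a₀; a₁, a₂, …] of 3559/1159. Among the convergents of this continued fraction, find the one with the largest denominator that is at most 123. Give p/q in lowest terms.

a_0 = 3: 3/1  (≤ bound)
a_1 = 14: 43/14  (≤ bound)
a_2 = 7: 304/99  (≤ bound)
a_3 = 2: 651/212  (> 123, stop)

304/99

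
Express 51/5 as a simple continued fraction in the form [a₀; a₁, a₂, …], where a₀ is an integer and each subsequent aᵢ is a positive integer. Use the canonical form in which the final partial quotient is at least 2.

[10; 5]

51 = 10·5 + 1, so a_0 = 10
5 = 5·1 + 0, so a_1 = 5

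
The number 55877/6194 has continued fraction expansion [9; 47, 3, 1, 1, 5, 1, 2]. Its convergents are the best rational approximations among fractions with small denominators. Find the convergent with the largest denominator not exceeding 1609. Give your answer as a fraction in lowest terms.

List convergents until the denominator exceeds the bound:
a_0 = 9: 9/1  (≤ bound)
a_1 = 47: 424/47  (≤ bound)
a_2 = 3: 1281/142  (≤ bound)
a_3 = 1: 1705/189  (≤ bound)
a_4 = 1: 2986/331  (≤ bound)
a_5 = 5: 16635/1844  (> 1609, stop)

2986/331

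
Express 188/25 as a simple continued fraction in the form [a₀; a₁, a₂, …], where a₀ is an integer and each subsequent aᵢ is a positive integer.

[7; 1, 1, 12]

⌊188/25⌋ = 7, remainder 13
⌊25/13⌋ = 1, remainder 12
⌊13/12⌋ = 1, remainder 1
⌊12/1⌋ = 12, remainder 0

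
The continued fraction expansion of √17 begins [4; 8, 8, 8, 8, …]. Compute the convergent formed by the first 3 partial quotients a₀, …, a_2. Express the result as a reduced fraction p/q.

a_0 = 4: 4/1
a_1 = 8: 33/8
a_2 = 8: 268/65

268/65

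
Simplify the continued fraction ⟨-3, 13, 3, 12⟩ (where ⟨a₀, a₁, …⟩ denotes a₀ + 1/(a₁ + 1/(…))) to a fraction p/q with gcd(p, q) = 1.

Collapse the nested fraction from the inside out:
Start with 12.
3 + 1/(12/1) = 3 + 1/12 = 37/12
13 + 1/(37/12) = 13 + 12/37 = 493/37
-3 + 1/(493/37) = -3 + 37/493 = -1442/493

-1442/493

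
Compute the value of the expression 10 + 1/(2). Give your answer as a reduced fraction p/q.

a_0 = 10: 10/1
a_1 = 2: 21/2

21/2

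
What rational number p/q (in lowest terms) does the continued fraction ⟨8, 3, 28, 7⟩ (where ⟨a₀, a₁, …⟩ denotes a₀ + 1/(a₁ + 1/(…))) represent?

4981/598

a_0 = 8: 8/1
a_1 = 3: 25/3
a_2 = 28: 708/85
a_3 = 7: 4981/598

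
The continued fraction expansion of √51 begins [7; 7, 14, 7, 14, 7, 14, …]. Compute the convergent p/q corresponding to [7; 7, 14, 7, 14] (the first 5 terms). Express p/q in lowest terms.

70693/9899

Start with 14.
7 + 1/(14/1) = 7 + 1/14 = 99/14
14 + 1/(99/14) = 14 + 14/99 = 1400/99
7 + 1/(1400/99) = 7 + 99/1400 = 9899/1400
7 + 1/(9899/1400) = 7 + 1400/9899 = 70693/9899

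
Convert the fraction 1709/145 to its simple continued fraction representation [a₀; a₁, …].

[11; 1, 3, 1, 2, 10]

Apply division with remainder until the remainder is 0:
1709 ÷ 145 → quotient 11, remainder 114
145 ÷ 114 → quotient 1, remainder 31
114 ÷ 31 → quotient 3, remainder 21
31 ÷ 21 → quotient 1, remainder 10
21 ÷ 10 → quotient 2, remainder 1
10 ÷ 1 → quotient 10, remainder 0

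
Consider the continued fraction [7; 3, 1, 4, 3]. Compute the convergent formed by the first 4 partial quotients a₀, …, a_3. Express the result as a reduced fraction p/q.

138/19

a_0 = 7: 7/1
a_1 = 3: 22/3
a_2 = 1: 29/4
a_3 = 4: 138/19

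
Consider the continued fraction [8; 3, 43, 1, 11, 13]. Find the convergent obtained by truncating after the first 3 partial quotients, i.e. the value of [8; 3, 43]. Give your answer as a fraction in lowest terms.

1083/130

Work from the innermost term outward:
Start with 43.
3 + 1/(43/1) = 3 + 1/43 = 130/43
8 + 1/(130/43) = 8 + 43/130 = 1083/130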